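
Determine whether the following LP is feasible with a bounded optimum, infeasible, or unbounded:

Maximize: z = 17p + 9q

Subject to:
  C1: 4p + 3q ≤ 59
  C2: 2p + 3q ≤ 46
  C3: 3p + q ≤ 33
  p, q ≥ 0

Feasible with a bounded optimal solution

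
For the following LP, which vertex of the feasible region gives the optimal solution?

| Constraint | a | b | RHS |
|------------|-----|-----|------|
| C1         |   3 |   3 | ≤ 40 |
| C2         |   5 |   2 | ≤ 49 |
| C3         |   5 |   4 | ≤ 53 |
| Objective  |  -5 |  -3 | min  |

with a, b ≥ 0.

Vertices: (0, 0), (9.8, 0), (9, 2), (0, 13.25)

Evaluate the objective at each vertex of the feasible region:
  z(0, 0) = 0
  z(9.8, 0) = -49
  z(9, 2) = -51  ←
  z(0, 13.25) = -39.75
The minimum is at a = 9, b = 2.

(9, 2)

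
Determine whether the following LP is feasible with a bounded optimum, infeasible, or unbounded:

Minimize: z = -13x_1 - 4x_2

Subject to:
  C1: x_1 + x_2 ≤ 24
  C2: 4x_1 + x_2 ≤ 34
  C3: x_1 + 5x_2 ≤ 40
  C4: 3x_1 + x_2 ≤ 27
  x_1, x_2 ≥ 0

Feasible with a bounded optimal solution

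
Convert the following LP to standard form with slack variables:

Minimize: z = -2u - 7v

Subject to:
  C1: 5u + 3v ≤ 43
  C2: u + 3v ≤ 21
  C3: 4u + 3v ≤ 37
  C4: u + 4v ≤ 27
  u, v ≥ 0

min z = -2u - 7v

s.t.
  5u + 3v + s1 = 43
  u + 3v + s2 = 21
  4u + 3v + s3 = 37
  u + 4v + s4 = 27
  u, v, s1, s2, s3, s4 ≥ 0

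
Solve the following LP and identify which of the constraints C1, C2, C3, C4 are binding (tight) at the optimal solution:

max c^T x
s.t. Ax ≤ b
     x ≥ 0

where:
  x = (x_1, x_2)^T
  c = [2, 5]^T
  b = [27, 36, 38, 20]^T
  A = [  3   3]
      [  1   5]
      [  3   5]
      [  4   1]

At x_1 = 1, x_2 = 7, compute slack b - a·x for each constraint:
  C1: 27 − 24 = 3  (slack)
  C2: 36 − 36 = 0  (binding)
  C3: 38 − 38 = 0  (binding)
  C4: 20 − 11 = 9  (slack)

Optimal: x_1 = 1, x_2 = 7
Binding: C2, C3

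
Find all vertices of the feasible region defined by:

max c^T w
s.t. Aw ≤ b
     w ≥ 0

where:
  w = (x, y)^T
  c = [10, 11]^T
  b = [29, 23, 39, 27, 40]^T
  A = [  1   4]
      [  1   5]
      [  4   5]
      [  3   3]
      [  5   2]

(0, 0), (8, 0), (7.333, 1.667), (6, 3), (5.333, 3.533), (0, 4.6)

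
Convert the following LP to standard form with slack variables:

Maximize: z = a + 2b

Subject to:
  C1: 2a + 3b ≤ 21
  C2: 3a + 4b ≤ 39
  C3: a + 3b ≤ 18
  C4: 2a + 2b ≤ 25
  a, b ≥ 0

max z = a + 2b

s.t.
  2a + 3b + s1 = 21
  3a + 4b + s2 = 39
  a + 3b + s3 = 18
  2a + 2b + s4 = 25
  a, b, s1, s2, s3, s4 ≥ 0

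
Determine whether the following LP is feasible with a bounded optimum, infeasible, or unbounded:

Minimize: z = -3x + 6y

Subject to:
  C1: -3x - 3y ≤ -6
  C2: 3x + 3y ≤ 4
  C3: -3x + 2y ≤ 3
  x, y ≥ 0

Infeasible (no feasible solution exists)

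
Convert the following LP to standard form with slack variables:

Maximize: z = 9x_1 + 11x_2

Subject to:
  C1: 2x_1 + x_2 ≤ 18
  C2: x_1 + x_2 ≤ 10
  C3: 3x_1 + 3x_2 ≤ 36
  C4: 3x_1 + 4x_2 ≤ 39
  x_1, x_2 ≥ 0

max z = 9x_1 + 11x_2

s.t.
  2x_1 + x_2 + s1 = 18
  x_1 + x_2 + s2 = 10
  3x_1 + 3x_2 + s3 = 36
  3x_1 + 4x_2 + s4 = 39
  x_1, x_2, s1, s2, s3, s4 ≥ 0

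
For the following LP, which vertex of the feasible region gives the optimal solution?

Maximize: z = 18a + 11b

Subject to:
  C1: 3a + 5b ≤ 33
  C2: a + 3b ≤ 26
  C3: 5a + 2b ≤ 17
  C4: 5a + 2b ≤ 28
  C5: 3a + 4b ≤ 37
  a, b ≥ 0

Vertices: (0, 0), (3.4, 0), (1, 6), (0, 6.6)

Evaluate the objective at each vertex of the feasible region:
  z(0, 0) = 0
  z(3.4, 0) = 61.2
  z(1, 6) = 84  ←
  z(0, 6.6) = 72.6
The maximum is at a = 1, b = 6.

(1, 6)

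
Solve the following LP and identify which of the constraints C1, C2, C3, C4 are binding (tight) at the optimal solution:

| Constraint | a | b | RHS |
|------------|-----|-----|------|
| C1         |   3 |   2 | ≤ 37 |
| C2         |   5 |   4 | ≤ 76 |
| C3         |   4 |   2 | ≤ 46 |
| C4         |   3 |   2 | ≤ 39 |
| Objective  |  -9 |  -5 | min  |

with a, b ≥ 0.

At a = 9, b = 5, compute slack b - a·x for each constraint:
  C1: 37 − 37 = 0  (binding)
  C2: 76 − 65 = 11  (slack)
  C3: 46 − 46 = 0  (binding)
  C4: 39 − 37 = 2  (slack)

Optimal: a = 9, b = 5
Binding: C1, C3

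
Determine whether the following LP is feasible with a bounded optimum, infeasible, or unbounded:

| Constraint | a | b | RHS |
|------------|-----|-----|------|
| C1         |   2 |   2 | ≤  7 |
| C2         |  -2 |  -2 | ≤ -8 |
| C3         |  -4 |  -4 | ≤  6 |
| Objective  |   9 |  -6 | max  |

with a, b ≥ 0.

Infeasible (no feasible solution exists)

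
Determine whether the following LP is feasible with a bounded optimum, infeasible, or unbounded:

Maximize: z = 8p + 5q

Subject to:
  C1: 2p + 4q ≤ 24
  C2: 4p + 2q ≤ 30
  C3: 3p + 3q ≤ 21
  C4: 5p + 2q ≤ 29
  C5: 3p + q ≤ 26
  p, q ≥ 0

Feasible with a bounded optimal solution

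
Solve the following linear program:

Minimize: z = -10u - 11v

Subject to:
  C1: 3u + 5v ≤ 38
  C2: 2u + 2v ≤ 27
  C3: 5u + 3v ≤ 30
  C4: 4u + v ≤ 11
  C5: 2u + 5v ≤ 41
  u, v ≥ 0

Evaluate the objective at each vertex of the feasible region:
  z(0, 0) = 0
  z(2.75, 0) = -27.5
  z(1, 7) = -87  ←
  z(0, 7.6) = -83.6
The minimum is at u = 1, v = 7.

u = 1, v = 7, z = -87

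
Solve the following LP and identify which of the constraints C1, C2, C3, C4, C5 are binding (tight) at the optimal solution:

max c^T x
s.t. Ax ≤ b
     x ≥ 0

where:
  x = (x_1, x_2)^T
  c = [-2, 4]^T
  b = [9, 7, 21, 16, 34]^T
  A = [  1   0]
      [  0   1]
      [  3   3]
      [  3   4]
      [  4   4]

At x_1 = 0, x_2 = 4, compute slack b - a·x for each constraint:
  C1: 9 − 0 = 9  (slack)
  C2: 7 − 4 = 3  (slack)
  C3: 21 − 12 = 9  (slack)
  C4: 16 − 16 = 0  (binding)
  C5: 34 − 16 = 18  (slack)

Optimal: x_1 = 0, x_2 = 4
Binding: C4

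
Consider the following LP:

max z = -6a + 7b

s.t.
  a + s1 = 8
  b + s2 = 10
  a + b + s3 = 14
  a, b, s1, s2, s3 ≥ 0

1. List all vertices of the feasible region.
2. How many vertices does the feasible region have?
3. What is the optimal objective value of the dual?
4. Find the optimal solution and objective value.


1. (0, 0), (8, 0), (8, 6), (4, 10), (0, 10)
2. 5
3. 70
4. a = 0, b = 10, z = 70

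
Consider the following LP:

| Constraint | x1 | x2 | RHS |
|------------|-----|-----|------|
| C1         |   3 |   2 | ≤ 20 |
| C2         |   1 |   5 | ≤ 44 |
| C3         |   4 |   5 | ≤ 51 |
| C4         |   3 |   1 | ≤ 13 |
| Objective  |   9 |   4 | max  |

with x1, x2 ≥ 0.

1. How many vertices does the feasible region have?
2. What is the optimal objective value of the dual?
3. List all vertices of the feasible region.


1. 5
2. 46
3. (0, 0), (4.333, 0), (2, 7), (0.9231, 8.615), (0, 8.8)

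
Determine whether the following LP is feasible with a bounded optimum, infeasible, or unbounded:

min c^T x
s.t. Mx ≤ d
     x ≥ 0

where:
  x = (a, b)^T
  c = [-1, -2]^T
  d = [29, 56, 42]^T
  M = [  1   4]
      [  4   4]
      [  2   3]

Feasible with a bounded optimal solution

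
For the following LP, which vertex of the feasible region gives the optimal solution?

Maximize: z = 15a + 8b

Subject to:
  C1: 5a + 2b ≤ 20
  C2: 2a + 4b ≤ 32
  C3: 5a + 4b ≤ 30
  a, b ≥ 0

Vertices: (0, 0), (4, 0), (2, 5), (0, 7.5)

Evaluate the objective at each vertex of the feasible region:
  z(0, 0) = 0
  z(4, 0) = 60
  z(2, 5) = 70  ←
  z(0, 7.5) = 60
The maximum is at a = 2, b = 5.

(2, 5)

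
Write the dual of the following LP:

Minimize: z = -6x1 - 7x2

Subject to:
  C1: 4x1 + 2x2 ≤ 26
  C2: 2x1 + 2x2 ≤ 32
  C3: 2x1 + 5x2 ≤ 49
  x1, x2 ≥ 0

Primal min cᵀx s.t. Ax ≤ b, x ≥ 0  →  Dual max −bᵀy s.t. Aᵀy ≥ −c, y ≥ 0.

Maximize: z = -26y1 - 32y2 - 49y3

Subject to:
  4y1 + 2y2 + 2y3 ≥ 6
  2y1 + 2y2 + 5y3 ≥ 7
  y1, y2, y3 ≥ 0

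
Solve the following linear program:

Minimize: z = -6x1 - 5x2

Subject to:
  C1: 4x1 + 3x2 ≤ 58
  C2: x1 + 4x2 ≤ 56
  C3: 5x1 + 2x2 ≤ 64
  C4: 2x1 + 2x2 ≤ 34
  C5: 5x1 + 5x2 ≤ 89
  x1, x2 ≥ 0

Evaluate the objective at each vertex of the feasible region:
  z(0, 0) = 0
  z(12.8, 0) = -76.8
  z(10.86, 4.857) = -89.43
  z(7, 10) = -92  ←
  z(4, 13) = -89
  z(0, 14) = -70
The minimum is at x1 = 7, x2 = 10.

x1 = 7, x2 = 10, z = -92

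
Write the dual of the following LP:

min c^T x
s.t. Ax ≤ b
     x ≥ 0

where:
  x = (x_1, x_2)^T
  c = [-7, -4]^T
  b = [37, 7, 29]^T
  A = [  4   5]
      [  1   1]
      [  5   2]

Primal min cᵀx s.t. Ax ≤ b, x ≥ 0  →  Dual max −bᵀy s.t. Aᵀy ≥ −c, y ≥ 0.

Maximize: z = -37y1 - 7y2 - 29y3

Subject to:
  4y1 + y2 + 5y3 ≥ 7
  5y1 + y2 + 2y3 ≥ 4
  y1, y2, y3 ≥ 0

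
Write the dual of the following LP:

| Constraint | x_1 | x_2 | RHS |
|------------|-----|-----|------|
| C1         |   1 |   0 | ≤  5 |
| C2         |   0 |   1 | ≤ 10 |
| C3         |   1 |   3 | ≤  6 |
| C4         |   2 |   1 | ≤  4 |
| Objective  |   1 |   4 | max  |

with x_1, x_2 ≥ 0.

Primal max cᵀx s.t. Ax ≤ b, x ≥ 0  →  Dual min bᵀy s.t. Aᵀy ≥ c, y ≥ 0.

Minimize: z = 5y1 + 10y2 + 6y3 + 4y4

Subject to:
  y1 + y3 + 2y4 ≥ 1
  y2 + 3y3 + y4 ≥ 4
  y1, y2, y3, y4 ≥ 0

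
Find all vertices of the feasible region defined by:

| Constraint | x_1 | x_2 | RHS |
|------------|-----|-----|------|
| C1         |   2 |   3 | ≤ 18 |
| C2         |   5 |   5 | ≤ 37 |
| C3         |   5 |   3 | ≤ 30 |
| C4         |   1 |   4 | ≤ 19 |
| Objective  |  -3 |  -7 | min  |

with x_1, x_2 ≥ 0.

(0, 0), (6, 0), (4, 3.333), (3, 4), (0, 4.75)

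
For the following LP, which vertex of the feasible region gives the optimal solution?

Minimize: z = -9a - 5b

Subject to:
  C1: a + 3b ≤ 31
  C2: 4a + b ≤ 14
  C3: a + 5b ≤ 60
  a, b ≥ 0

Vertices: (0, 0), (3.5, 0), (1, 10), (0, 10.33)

Evaluate the objective at each vertex of the feasible region:
  z(0, 0) = 0
  z(3.5, 0) = -31.5
  z(1, 10) = -59  ←
  z(0, 10.33) = -51.67
The minimum is at a = 1, b = 10.

(1, 10)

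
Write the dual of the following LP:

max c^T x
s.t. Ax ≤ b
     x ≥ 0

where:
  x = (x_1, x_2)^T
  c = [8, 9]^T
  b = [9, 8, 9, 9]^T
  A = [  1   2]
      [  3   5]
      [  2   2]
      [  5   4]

Primal max cᵀx s.t. Ax ≤ b, x ≥ 0  →  Dual min bᵀy s.t. Aᵀy ≥ c, y ≥ 0.

Minimize: z = 9y1 + 8y2 + 9y3 + 9y4

Subject to:
  y1 + 3y2 + 2y3 + 5y4 ≥ 8
  2y1 + 5y2 + 2y3 + 4y4 ≥ 9
  y1, y2, y3, y4 ≥ 0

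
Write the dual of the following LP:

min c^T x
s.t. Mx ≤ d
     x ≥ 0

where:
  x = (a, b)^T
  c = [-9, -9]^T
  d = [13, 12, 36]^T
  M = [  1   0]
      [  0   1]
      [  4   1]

Primal min cᵀx s.t. Ax ≤ b, x ≥ 0  →  Dual max −bᵀy s.t. Aᵀy ≥ −c, y ≥ 0.

Maximize: z = -13y1 - 12y2 - 36y3

Subject to:
  y1 + 4y3 ≥ 9
  y2 + y3 ≥ 9
  y1, y2, y3 ≥ 0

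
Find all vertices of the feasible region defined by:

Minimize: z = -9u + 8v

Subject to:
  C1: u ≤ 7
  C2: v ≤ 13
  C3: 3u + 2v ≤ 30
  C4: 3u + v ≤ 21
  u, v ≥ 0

(0, 0), (7, 0), (4, 9), (1.333, 13), (0, 13)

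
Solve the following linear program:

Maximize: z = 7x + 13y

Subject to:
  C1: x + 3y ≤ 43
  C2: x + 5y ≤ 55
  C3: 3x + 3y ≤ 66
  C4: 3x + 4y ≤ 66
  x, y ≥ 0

Evaluate the objective at each vertex of the feasible region:
  z(0, 0) = 0
  z(22, 0) = 154
  z(10, 9) = 187  ←
  z(0, 11) = 143
The maximum is at x = 10, y = 9.

x = 10, y = 9, z = 187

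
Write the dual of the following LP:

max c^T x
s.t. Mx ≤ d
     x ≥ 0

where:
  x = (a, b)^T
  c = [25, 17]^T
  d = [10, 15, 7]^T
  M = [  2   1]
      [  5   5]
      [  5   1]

Primal max cᵀx s.t. Ax ≤ b, x ≥ 0  →  Dual min bᵀy s.t. Aᵀy ≥ c, y ≥ 0.

Minimize: z = 10y1 + 15y2 + 7y3

Subject to:
  2y1 + 5y2 + 5y3 ≥ 25
  y1 + 5y2 + y3 ≥ 17
  y1, y2, y3 ≥ 0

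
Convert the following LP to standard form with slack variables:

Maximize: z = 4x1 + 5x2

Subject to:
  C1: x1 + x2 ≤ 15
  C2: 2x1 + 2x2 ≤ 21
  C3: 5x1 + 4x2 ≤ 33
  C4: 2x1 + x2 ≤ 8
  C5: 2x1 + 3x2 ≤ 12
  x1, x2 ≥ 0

max z = 4x1 + 5x2

s.t.
  x1 + x2 + s1 = 15
  2x1 + 2x2 + s2 = 21
  5x1 + 4x2 + s3 = 33
  2x1 + x2 + s4 = 8
  2x1 + 3x2 + s5 = 12
  x1, x2, s1, s2, s3, s4, s5 ≥ 0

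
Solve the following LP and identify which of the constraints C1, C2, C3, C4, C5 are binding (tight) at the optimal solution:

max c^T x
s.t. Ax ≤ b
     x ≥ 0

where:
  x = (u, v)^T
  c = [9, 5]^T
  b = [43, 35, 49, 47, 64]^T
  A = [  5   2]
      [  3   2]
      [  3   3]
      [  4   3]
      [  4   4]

At u = 5, v = 9, compute slack b - a·x for each constraint:
  C1: 43 − 43 = 0  (binding)
  C2: 35 − 33 = 2  (slack)
  C3: 49 − 42 = 7  (slack)
  C4: 47 − 47 = 0  (binding)
  C5: 64 − 56 = 8  (slack)

Optimal: u = 5, v = 9
Binding: C1, C4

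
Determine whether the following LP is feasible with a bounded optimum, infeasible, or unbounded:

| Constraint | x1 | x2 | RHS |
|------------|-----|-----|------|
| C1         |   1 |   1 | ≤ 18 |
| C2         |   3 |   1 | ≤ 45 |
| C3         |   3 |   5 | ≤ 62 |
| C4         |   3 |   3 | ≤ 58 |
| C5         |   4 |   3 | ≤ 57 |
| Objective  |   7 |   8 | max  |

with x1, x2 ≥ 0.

Feasible with a bounded optimal solution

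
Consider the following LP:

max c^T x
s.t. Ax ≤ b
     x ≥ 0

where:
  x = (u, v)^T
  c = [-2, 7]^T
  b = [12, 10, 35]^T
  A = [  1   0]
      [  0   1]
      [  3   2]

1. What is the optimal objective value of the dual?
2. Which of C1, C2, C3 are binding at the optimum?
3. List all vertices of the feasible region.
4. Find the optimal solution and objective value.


1. 70
2. C2
3. (0, 0), (11.67, 0), (5, 10), (0, 10)
4. u = 0, v = 10, z = 70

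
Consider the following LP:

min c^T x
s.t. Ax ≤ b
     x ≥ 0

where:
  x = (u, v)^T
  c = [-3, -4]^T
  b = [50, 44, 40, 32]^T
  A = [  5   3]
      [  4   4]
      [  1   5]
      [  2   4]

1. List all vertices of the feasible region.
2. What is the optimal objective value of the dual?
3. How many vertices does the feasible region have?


1. (0, 0), (10, 0), (8.5, 2.5), (6, 5), (0, 8)
2. -38
3. 5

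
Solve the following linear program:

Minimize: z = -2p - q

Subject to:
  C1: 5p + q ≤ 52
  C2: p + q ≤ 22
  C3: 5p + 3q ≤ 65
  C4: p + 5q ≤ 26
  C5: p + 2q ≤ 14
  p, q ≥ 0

Evaluate the objective at each vertex of the feasible region:
  z(0, 0) = 0
  z(10.4, 0) = -20.8
  z(10, 2) = -22  ←
  z(6, 4) = -16
  z(0, 5.2) = -5.2
The minimum is at p = 10, q = 2.

p = 10, q = 2, z = -22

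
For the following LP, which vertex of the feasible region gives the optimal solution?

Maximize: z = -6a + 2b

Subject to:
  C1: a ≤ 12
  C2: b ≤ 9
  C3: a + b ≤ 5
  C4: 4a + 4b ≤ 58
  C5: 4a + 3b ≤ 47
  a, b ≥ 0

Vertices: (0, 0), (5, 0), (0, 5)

Evaluate the objective at each vertex of the feasible region:
  z(0, 0) = 0
  z(5, 0) = -30
  z(0, 5) = 10  ←
The maximum is at a = 0, b = 5.

(0, 5)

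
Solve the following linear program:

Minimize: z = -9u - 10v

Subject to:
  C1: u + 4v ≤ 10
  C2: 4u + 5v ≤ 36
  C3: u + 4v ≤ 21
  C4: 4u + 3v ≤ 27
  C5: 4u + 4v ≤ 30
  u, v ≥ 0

Evaluate the objective at each vertex of the feasible region:
  z(0, 0) = 0
  z(6.75, 0) = -60.75
  z(6, 1) = -64  ←
  z(0, 2.5) = -25
The minimum is at u = 6, v = 1.

u = 6, v = 1, z = -64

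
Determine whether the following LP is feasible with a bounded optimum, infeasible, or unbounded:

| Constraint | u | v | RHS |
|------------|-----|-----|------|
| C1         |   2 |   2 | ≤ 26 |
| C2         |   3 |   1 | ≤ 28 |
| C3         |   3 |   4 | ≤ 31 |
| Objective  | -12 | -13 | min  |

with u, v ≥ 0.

Feasible with a bounded optimal solution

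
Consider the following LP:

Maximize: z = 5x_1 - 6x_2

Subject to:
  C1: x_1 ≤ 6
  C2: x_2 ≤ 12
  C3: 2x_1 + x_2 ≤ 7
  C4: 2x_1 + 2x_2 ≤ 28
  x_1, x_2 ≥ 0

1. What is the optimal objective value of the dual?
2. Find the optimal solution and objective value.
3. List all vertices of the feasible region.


1. 17.5
2. x_1 = 3.5, x_2 = 0, z = 17.5
3. (0, 0), (3.5, 0), (0, 7)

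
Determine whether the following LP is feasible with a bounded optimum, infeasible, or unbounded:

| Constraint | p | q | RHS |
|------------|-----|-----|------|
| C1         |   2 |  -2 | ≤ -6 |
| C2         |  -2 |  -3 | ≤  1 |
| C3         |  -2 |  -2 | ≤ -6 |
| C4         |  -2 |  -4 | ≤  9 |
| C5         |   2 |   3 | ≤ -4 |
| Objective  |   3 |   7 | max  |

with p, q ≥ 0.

Infeasible (no feasible solution exists)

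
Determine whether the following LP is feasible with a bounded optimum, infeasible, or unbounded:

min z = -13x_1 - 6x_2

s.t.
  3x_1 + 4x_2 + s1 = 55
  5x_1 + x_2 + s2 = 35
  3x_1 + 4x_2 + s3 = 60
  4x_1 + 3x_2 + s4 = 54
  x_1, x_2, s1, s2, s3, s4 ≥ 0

Feasible with a bounded optimal solution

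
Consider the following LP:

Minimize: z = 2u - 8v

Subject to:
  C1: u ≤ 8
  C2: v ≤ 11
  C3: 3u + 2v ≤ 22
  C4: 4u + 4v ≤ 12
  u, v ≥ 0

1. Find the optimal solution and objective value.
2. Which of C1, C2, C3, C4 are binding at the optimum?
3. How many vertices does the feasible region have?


1. u = 0, v = 3, z = -24
2. C4
3. 3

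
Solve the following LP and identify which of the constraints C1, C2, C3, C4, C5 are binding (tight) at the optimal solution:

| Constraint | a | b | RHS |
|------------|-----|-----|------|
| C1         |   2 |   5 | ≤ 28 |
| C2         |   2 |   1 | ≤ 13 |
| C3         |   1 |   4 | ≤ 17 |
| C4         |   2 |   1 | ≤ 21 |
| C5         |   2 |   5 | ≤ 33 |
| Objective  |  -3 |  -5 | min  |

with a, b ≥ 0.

At a = 5, b = 3, compute slack b - a·x for each constraint:
  C1: 28 − 25 = 3  (slack)
  C2: 13 − 13 = 0  (binding)
  C3: 17 − 17 = 0  (binding)
  C4: 21 − 13 = 8  (slack)
  C5: 33 − 25 = 8  (slack)

Optimal: a = 5, b = 3
Binding: C2, C3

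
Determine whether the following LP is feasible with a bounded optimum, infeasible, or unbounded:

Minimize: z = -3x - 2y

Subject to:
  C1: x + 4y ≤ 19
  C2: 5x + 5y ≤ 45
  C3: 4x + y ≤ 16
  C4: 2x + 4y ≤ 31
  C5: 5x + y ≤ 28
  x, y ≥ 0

Feasible with a bounded optimal solution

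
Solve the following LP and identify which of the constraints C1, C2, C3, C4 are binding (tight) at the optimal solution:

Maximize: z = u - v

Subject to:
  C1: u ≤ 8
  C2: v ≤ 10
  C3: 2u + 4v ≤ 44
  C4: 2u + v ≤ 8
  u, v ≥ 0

At u = 4, v = 0, compute slack b - a·x for each constraint:
  C1: 8 − 4 = 4  (slack)
  C2: 10 − 0 = 10  (slack)
  C3: 44 − 8 = 36  (slack)
  C4: 8 − 8 = 0  (binding)

Optimal: u = 4, v = 0
Binding: C4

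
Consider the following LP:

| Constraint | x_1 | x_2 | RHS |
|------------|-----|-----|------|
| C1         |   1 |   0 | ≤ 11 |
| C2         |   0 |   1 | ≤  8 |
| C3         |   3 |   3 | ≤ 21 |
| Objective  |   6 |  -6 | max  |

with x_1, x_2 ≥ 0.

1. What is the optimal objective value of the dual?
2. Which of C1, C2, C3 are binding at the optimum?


1. 42
2. C3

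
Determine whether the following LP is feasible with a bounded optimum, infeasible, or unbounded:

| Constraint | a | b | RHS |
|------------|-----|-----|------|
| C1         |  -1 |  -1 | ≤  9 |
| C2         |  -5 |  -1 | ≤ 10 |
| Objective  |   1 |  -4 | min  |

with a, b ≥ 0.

Unbounded (objective can decrease without bound)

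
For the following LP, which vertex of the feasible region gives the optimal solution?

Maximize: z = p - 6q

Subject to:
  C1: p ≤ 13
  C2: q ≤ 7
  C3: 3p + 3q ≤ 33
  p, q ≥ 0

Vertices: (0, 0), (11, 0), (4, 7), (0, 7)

Evaluate the objective at each vertex of the feasible region:
  z(0, 0) = 0
  z(11, 0) = 11  ←
  z(4, 7) = -38
  z(0, 7) = -42
The maximum is at p = 11, q = 0.

(11, 0)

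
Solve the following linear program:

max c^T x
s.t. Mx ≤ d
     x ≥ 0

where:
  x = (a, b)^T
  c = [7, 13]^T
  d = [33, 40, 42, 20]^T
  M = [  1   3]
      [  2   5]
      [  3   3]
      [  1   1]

Evaluate the objective at each vertex of the feasible region:
  z(0, 0) = 0
  z(14, 0) = 98
  z(10, 4) = 122  ←
  z(0, 8) = 104
The maximum is at a = 10, b = 4.

a = 10, b = 4, z = 122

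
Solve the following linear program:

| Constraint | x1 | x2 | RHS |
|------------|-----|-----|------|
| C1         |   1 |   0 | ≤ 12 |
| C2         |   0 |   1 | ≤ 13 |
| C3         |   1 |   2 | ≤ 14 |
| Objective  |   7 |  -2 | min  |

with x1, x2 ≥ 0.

Evaluate the objective at each vertex of the feasible region:
  z(0, 0) = 0
  z(12, 0) = 84
  z(12, 1) = 82
  z(0, 7) = -14  ←
The minimum is at x1 = 0, x2 = 7.

x1 = 0, x2 = 7, z = -14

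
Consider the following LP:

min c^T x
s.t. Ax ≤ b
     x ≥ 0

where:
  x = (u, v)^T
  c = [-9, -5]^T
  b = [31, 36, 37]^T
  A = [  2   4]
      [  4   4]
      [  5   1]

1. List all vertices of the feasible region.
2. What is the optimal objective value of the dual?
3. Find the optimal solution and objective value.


1. (0, 0), (7.4, 0), (7, 2), (2.5, 6.5), (0, 7.75)
2. -73
3. u = 7, v = 2, z = -73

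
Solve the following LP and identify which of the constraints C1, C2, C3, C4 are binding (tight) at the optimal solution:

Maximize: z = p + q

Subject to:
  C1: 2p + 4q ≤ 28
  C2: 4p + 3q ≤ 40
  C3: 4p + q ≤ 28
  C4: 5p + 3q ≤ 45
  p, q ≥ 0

At p = 6, q = 4, compute slack b - a·x for each constraint:
  C1: 28 − 28 = 0  (binding)
  C2: 40 − 36 = 4  (slack)
  C3: 28 − 28 = 0  (binding)
  C4: 45 − 42 = 3  (slack)

Optimal: p = 6, q = 4
Binding: C1, C3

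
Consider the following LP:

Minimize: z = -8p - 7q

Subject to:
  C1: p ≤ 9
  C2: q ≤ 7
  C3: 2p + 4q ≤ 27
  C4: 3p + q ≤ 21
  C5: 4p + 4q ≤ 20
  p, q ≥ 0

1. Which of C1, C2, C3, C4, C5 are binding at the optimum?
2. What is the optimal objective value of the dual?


1. C5
2. -40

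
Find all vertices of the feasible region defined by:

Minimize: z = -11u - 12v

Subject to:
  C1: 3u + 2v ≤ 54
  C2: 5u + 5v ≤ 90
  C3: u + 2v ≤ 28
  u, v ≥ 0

(0, 0), (18, 0), (8, 10), (0, 14)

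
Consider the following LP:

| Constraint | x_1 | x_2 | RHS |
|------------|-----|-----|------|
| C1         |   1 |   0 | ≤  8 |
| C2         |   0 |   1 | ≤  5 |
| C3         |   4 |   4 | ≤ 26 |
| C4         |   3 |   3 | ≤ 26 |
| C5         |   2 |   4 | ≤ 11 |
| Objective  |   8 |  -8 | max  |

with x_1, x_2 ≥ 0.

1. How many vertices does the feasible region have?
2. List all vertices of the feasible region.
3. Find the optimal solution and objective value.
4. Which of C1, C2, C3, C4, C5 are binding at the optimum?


1. 3
2. (0, 0), (5.5, 0), (0, 2.75)
3. x_1 = 5.5, x_2 = 0, z = 44
4. C5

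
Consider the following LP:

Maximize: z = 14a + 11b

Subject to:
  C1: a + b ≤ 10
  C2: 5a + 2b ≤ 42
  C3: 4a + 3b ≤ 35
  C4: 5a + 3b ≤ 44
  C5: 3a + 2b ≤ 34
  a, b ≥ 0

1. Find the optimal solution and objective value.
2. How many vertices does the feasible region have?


1. a = 5, b = 5, z = 125
2. 5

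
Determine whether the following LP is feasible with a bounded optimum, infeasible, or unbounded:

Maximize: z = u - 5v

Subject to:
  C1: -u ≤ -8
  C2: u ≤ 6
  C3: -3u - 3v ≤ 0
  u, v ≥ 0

Infeasible (no feasible solution exists)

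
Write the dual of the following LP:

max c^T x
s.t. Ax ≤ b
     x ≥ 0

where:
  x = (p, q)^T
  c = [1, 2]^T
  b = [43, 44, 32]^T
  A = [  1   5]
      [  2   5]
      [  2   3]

Primal max cᵀx s.t. Ax ≤ b, x ≥ 0  →  Dual min bᵀy s.t. Aᵀy ≥ c, y ≥ 0.

Minimize: z = 43y1 + 44y2 + 32y3

Subject to:
  y1 + 2y2 + 2y3 ≥ 1
  5y1 + 5y2 + 3y3 ≥ 2
  y1, y2, y3 ≥ 0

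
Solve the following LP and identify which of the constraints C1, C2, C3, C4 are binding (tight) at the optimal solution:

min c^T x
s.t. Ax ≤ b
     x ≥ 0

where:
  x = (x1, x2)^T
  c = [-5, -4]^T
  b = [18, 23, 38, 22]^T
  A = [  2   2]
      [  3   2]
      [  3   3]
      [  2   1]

At x1 = 5, x2 = 4, compute slack b - a·x for each constraint:
  C1: 18 − 18 = 0  (binding)
  C2: 23 − 23 = 0  (binding)
  C3: 38 − 27 = 11  (slack)
  C4: 22 − 14 = 8  (slack)

Optimal: x1 = 5, x2 = 4
Binding: C1, C2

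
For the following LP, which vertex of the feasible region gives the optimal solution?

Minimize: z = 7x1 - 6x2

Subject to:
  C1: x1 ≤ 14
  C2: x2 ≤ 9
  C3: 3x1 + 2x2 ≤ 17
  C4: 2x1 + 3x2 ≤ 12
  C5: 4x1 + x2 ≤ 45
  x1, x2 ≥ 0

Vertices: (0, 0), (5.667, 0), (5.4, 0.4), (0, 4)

Evaluate the objective at each vertex of the feasible region:
  z(0, 0) = 0
  z(5.667, 0) = 39.67
  z(5.4, 0.4) = 35.4
  z(0, 4) = -24  ←
The minimum is at x1 = 0, x2 = 4.

(0, 4)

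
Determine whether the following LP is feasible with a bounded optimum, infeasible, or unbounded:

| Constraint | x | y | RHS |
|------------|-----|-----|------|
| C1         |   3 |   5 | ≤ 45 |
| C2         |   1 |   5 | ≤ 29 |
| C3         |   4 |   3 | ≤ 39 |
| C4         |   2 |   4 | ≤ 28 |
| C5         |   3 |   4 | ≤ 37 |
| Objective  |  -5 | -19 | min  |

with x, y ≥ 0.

Feasible with a bounded optimal solution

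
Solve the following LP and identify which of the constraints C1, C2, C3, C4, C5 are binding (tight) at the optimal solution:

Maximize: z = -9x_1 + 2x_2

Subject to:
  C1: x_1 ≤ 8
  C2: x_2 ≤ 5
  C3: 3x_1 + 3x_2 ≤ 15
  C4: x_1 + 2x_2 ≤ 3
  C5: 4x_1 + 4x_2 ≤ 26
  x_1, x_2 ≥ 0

At x_1 = 0, x_2 = 1.5, compute slack b - a·x for each constraint:
  C1: 8 − 0 = 8  (slack)
  C2: 5 − 1.5 = 3.5  (slack)
  C3: 15 − 4.5 = 10.5  (slack)
  C4: 3 − 3 = 0  (binding)
  C5: 26 − 6 = 20  (slack)

Optimal: x_1 = 0, x_2 = 1.5
Binding: C4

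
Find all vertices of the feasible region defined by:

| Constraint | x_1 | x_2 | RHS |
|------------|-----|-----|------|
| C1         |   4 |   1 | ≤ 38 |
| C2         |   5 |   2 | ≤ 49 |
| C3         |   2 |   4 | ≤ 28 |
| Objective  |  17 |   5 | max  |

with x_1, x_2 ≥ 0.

(0, 0), (9.5, 0), (9, 2), (8.75, 2.625), (0, 7)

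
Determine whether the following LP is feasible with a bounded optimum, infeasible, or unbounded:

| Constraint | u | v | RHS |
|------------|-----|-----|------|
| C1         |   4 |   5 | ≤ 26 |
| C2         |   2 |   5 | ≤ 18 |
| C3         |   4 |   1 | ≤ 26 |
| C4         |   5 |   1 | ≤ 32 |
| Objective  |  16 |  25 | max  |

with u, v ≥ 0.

Feasible with a bounded optimal solution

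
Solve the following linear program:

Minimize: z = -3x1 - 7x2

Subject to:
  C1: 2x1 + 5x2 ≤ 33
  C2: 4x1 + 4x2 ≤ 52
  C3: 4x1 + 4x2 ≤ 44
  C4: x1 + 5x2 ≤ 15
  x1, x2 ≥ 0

Evaluate the objective at each vertex of the feasible region:
  z(0, 0) = 0
  z(11, 0) = -33
  z(10, 1) = -37  ←
  z(0, 3) = -21
The minimum is at x1 = 10, x2 = 1.

x1 = 10, x2 = 1, z = -37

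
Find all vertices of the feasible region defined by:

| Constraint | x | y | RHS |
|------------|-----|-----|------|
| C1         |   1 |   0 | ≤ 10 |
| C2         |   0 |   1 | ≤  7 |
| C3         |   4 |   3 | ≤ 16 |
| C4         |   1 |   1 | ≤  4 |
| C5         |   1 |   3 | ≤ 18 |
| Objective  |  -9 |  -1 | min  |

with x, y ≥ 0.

(0, 0), (4, 0), (0, 4)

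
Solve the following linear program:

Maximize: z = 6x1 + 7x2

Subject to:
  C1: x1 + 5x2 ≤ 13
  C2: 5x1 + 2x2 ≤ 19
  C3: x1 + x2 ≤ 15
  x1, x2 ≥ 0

Evaluate the objective at each vertex of the feasible region:
  z(0, 0) = 0
  z(3.8, 0) = 22.8
  z(3, 2) = 32  ←
  z(0, 2.6) = 18.2
The maximum is at x1 = 3, x2 = 2.

x1 = 3, x2 = 2, z = 32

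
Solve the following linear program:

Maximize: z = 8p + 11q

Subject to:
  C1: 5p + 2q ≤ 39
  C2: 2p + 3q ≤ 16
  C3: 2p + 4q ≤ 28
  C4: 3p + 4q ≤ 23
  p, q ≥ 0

Evaluate the objective at each vertex of the feasible region:
  z(0, 0) = 0
  z(7.667, 0) = 61.33
  z(5, 2) = 62  ←
  z(0, 5.333) = 58.67
The maximum is at p = 5, q = 2.

p = 5, q = 2, z = 62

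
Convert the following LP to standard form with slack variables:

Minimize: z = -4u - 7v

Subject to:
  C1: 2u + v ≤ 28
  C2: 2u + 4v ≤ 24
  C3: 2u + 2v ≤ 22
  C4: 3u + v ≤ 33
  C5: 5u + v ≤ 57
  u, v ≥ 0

min z = -4u - 7v

s.t.
  2u + v + s1 = 28
  2u + 4v + s2 = 24
  2u + 2v + s3 = 22
  3u + v + s4 = 33
  5u + v + s5 = 57
  u, v, s1, s2, s3, s4, s5 ≥ 0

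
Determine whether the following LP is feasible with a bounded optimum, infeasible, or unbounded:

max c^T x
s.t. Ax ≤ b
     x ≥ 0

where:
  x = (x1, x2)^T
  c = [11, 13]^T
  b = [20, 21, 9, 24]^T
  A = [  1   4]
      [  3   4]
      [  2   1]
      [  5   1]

Feasible with a bounded optimal solution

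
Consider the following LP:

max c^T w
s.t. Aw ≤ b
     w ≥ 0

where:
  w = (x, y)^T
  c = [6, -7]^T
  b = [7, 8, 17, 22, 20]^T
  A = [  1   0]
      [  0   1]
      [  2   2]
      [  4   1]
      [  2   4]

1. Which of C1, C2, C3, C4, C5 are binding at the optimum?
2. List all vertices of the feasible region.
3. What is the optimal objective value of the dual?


1. C4
2. (0, 0), (5.5, 0), (4.857, 2.571), (0, 5)
3. 33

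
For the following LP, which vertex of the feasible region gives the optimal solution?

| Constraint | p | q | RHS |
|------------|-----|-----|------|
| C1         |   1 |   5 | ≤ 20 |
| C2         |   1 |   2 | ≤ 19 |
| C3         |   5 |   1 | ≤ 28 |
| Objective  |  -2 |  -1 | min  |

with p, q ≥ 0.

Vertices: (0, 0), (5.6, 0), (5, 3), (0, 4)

Evaluate the objective at each vertex of the feasible region:
  z(0, 0) = 0
  z(5.6, 0) = -11.2
  z(5, 3) = -13  ←
  z(0, 4) = -4
The minimum is at p = 5, q = 3.

(5, 3)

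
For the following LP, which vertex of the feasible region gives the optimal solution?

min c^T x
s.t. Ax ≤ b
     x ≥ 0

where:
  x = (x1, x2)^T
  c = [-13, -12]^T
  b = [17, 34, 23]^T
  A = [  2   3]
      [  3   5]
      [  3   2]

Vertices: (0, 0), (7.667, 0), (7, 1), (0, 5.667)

Evaluate the objective at each vertex of the feasible region:
  z(0, 0) = 0
  z(7.667, 0) = -99.67
  z(7, 1) = -103  ←
  z(0, 5.667) = -68
The minimum is at x1 = 7, x2 = 1.

(7, 1)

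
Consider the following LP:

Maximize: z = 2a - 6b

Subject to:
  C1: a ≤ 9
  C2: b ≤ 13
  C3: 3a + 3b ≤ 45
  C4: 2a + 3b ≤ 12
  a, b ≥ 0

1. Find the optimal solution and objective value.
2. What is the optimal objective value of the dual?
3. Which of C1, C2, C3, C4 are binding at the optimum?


1. a = 6, b = 0, z = 12
2. 12
3. C4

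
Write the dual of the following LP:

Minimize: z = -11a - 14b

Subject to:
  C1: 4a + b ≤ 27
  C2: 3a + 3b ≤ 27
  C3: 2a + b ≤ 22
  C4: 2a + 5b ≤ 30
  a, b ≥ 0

Primal min cᵀx s.t. Ax ≤ b, x ≥ 0  →  Dual max −bᵀy s.t. Aᵀy ≥ −c, y ≥ 0.

Maximize: z = -27y1 - 27y2 - 22y3 - 30y4

Subject to:
  4y1 + 3y2 + 2y3 + 2y4 ≥ 11
  y1 + 3y2 + y3 + 5y4 ≥ 14
  y1, y2, y3, y4 ≥ 0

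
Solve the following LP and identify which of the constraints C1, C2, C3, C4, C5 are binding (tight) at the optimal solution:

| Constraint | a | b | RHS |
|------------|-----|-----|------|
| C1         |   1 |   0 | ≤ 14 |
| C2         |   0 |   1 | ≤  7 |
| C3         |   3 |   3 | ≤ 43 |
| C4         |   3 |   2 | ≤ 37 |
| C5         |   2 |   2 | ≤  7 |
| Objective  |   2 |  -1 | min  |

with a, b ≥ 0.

At a = 0, b = 3.5, compute slack b - a·x for each constraint:
  C1: 14 − 0 = 14  (slack)
  C2: 7 − 3.5 = 3.5  (slack)
  C3: 43 − 10.5 = 32.5  (slack)
  C4: 37 − 7 = 30  (slack)
  C5: 7 − 7 = 0  (binding)

Optimal: a = 0, b = 3.5
Binding: C5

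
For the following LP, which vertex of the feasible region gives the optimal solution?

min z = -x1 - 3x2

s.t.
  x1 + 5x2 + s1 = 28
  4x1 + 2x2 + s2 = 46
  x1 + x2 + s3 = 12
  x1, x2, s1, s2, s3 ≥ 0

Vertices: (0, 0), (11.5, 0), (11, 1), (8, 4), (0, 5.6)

Evaluate the objective at each vertex of the feasible region:
  z(0, 0) = 0
  z(11.5, 0) = -11.5
  z(11, 1) = -14
  z(8, 4) = -20  ←
  z(0, 5.6) = -16.8
The minimum is at x1 = 8, x2 = 4.

(8, 4)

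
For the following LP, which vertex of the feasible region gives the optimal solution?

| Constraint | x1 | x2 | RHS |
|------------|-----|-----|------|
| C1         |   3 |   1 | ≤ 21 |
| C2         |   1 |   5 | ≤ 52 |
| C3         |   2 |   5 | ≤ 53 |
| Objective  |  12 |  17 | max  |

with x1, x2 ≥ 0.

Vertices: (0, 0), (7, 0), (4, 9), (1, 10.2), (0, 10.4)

Evaluate the objective at each vertex of the feasible region:
  z(0, 0) = 0
  z(7, 0) = 84
  z(4, 9) = 201  ←
  z(1, 10.2) = 185.4
  z(0, 10.4) = 176.8
The maximum is at x1 = 4, x2 = 9.

(4, 9)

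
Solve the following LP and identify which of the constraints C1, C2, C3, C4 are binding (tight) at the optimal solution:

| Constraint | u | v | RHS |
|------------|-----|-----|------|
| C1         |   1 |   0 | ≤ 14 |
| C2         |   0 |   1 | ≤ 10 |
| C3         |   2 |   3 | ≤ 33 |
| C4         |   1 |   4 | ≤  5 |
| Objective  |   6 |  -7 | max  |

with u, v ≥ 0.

At u = 5, v = 0, compute slack b - a·x for each constraint:
  C1: 14 − 5 = 9  (slack)
  C2: 10 − 0 = 10  (slack)
  C3: 33 − 10 = 23  (slack)
  C4: 5 − 5 = 0  (binding)

Optimal: u = 5, v = 0
Binding: C4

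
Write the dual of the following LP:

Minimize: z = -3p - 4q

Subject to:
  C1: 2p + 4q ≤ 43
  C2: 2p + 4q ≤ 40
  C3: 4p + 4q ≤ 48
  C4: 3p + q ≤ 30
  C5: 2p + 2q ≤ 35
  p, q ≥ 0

Primal min cᵀx s.t. Ax ≤ b, x ≥ 0  →  Dual max −bᵀy s.t. Aᵀy ≥ −c, y ≥ 0.

Maximize: z = -43y1 - 40y2 - 48y3 - 30y4 - 35y5

Subject to:
  2y1 + 2y2 + 4y3 + 3y4 + 2y5 ≥ 3
  4y1 + 4y2 + 4y3 + y4 + 2y5 ≥ 4
  y1, y2, y3, y4, y5 ≥ 0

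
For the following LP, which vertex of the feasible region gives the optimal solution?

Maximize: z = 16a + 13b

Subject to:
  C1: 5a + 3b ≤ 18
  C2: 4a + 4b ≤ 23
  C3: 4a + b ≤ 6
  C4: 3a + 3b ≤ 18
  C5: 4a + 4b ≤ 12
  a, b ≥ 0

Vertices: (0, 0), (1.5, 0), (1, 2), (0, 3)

Evaluate the objective at each vertex of the feasible region:
  z(0, 0) = 0
  z(1.5, 0) = 24
  z(1, 2) = 42  ←
  z(0, 3) = 39
The maximum is at a = 1, b = 2.

(1, 2)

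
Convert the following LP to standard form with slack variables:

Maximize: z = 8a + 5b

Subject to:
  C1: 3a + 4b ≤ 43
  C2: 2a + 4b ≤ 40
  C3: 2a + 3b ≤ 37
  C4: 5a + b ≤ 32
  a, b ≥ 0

max z = 8a + 5b

s.t.
  3a + 4b + s1 = 43
  2a + 4b + s2 = 40
  2a + 3b + s3 = 37
  5a + b + s4 = 32
  a, b, s1, s2, s3, s4 ≥ 0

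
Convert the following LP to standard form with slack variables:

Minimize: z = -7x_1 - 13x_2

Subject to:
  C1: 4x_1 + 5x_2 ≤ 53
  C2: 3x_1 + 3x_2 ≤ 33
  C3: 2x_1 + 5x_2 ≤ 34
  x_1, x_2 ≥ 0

min z = -7x_1 - 13x_2

s.t.
  4x_1 + 5x_2 + s1 = 53
  3x_1 + 3x_2 + s2 = 33
  2x_1 + 5x_2 + s3 = 34
  x_1, x_2, s1, s2, s3 ≥ 0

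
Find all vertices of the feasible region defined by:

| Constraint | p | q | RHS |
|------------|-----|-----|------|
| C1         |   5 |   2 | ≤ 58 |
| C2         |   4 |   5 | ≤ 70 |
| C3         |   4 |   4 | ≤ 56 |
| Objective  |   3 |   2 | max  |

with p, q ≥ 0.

(0, 0), (11.6, 0), (10, 4), (0, 14)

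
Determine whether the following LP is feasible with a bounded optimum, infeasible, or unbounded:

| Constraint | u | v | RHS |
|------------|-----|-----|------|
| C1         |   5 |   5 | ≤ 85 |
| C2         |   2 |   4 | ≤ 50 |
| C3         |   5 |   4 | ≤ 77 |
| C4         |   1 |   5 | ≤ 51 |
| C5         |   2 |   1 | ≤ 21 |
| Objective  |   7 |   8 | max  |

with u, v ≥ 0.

Feasible with a bounded optimal solution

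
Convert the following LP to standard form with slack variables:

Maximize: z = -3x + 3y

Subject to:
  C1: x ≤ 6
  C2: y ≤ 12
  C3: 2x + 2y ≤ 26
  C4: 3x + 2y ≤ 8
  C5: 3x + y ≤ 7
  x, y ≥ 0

max z = -3x + 3y

s.t.
  x + s1 = 6
  y + s2 = 12
  2x + 2y + s3 = 26
  3x + 2y + s4 = 8
  3x + y + s5 = 7
  x, y, s1, s2, s3, s4, s5 ≥ 0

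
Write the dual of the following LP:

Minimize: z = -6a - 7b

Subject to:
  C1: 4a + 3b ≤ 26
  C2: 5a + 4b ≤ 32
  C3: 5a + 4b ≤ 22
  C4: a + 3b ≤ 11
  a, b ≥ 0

Primal min cᵀx s.t. Ax ≤ b, x ≥ 0  →  Dual max −bᵀy s.t. Aᵀy ≥ −c, y ≥ 0.

Maximize: z = -26y1 - 32y2 - 22y3 - 11y4

Subject to:
  4y1 + 5y2 + 5y3 + y4 ≥ 6
  3y1 + 4y2 + 4y3 + 3y4 ≥ 7
  y1, y2, y3, y4 ≥ 0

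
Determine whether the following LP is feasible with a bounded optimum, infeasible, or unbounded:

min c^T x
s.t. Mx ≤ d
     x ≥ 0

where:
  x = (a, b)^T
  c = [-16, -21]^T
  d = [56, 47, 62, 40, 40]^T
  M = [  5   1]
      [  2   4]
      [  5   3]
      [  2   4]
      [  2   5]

Feasible with a bounded optimal solution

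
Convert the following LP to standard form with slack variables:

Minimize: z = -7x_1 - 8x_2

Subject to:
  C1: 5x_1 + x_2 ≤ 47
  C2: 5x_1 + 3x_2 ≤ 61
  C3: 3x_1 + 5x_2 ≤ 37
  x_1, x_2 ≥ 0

min z = -7x_1 - 8x_2

s.t.
  5x_1 + x_2 + s1 = 47
  5x_1 + 3x_2 + s2 = 61
  3x_1 + 5x_2 + s3 = 37
  x_1, x_2, s1, s2, s3 ≥ 0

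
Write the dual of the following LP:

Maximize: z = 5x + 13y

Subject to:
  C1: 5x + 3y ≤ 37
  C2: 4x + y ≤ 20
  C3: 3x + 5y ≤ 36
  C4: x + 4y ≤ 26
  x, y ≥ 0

Primal max cᵀx s.t. Ax ≤ b, x ≥ 0  →  Dual min bᵀy s.t. Aᵀy ≥ c, y ≥ 0.

Minimize: z = 37y1 + 20y2 + 36y3 + 26y4

Subject to:
  5y1 + 4y2 + 3y3 + y4 ≥ 5
  3y1 + y2 + 5y3 + 4y4 ≥ 13
  y1, y2, y3, y4 ≥ 0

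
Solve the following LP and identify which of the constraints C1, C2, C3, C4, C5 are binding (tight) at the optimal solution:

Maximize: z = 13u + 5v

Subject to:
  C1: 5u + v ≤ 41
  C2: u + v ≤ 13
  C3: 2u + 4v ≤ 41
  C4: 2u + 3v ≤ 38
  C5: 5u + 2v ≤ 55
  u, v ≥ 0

At u = 7, v = 6, compute slack b - a·x for each constraint:
  C1: 41 − 41 = 0  (binding)
  C2: 13 − 13 = 0  (binding)
  C3: 41 − 38 = 3  (slack)
  C4: 38 − 32 = 6  (slack)
  C5: 55 − 47 = 8  (slack)

Optimal: u = 7, v = 6
Binding: C1, C2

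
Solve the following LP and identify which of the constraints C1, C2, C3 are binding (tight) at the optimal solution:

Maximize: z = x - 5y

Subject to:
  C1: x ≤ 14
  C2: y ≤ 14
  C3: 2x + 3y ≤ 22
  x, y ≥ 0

At x = 11, y = 0, compute slack b - a·x for each constraint:
  C1: 14 − 11 = 3  (slack)
  C2: 14 − 0 = 14  (slack)
  C3: 22 − 22 = 0  (binding)

Optimal: x = 11, y = 0
Binding: C3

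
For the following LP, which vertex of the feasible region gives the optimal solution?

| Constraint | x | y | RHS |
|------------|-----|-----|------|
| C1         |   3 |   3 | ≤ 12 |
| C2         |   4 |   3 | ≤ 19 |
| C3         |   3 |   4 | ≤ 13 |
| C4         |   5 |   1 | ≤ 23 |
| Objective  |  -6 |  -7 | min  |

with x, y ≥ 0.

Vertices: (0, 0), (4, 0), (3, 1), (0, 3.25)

Evaluate the objective at each vertex of the feasible region:
  z(0, 0) = 0
  z(4, 0) = -24
  z(3, 1) = -25  ←
  z(0, 3.25) = -22.75
The minimum is at x = 3, y = 1.

(3, 1)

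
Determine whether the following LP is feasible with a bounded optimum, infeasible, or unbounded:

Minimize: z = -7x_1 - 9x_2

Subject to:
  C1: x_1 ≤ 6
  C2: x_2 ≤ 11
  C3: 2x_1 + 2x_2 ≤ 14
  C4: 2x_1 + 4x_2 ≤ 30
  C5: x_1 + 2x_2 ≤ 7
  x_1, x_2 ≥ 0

Feasible with a bounded optimal solution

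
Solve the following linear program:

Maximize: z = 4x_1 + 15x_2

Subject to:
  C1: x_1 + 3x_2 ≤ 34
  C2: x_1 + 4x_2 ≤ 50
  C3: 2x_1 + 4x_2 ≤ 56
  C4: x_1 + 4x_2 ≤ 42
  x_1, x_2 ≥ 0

Evaluate the objective at each vertex of the feasible region:
  z(0, 0) = 0
  z(28, 0) = 112
  z(16, 6) = 154
  z(10, 8) = 160  ←
  z(0, 10.5) = 157.5
The maximum is at x_1 = 10, x_2 = 8.

x_1 = 10, x_2 = 8, z = 160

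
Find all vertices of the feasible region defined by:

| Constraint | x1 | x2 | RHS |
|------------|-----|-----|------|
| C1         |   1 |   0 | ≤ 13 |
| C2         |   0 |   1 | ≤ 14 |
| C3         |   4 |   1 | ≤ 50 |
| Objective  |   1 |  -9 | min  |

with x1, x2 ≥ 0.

(0, 0), (12.5, 0), (9, 14), (0, 14)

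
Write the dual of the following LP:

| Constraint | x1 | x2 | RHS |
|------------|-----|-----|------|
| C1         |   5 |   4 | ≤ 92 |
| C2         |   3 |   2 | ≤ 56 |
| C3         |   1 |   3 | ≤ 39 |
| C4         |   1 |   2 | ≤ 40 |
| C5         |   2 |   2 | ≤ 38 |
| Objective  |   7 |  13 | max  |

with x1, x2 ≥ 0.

Primal max cᵀx s.t. Ax ≤ b, x ≥ 0  →  Dual min bᵀy s.t. Aᵀy ≥ c, y ≥ 0.

Minimize: z = 92y1 + 56y2 + 39y3 + 40y4 + 38y5

Subject to:
  5y1 + 3y2 + y3 + y4 + 2y5 ≥ 7
  4y1 + 2y2 + 3y3 + 2y4 + 2y5 ≥ 13
  y1, y2, y3, y4, y5 ≥ 0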